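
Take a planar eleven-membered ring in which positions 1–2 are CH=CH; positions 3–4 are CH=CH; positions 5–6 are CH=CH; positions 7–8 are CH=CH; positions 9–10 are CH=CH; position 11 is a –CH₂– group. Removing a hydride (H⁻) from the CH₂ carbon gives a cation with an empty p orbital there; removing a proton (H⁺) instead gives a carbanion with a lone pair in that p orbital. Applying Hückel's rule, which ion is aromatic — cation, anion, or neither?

In either ion the ring is fully conjugated: every atom, including the new sp² carbon, supplies a p orbital.
Cation: 5 × 2 + 0 = 10 π electrons → 4(2)+2, aromatic.
Anion: 5 × 2 + 2 = 12 π electrons → 4(3), antiaromatic.

The cation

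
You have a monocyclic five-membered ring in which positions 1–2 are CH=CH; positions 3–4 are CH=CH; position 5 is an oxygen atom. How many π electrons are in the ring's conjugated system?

6

All ring atoms are sp² and supply a p orbital to the ring (every atom in a ring double bond is sp² and brings one electron to the p orbital; the oxygen donates one lone pair from its p orbital); the conjugation is uninterrupted.
Counting π electrons: 2 × 2 = 4 from the double-bond units + 2 from the O atom = 6.
(This ring is furan.)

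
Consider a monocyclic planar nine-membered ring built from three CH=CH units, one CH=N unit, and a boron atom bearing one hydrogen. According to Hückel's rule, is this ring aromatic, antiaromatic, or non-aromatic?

The p orbitals form a continuous loop: each doubly-bonded ring atom is sp² with one p-orbital electron; the doubly-bonded nitrogens are pyridine-type — their lone pairs lie in the ring plane, leaving one electron in the p orbital; the boron has an empty p orbital. The ring is fully conjugated.
Adding the contributions, 4 × 2 = 8 from the double-bond units + 0 from the BH atom = 8.
With 8 = 4·2 π electrons, Hückel's rule classifies the planar ring as antiaromatic.

Antiaromatic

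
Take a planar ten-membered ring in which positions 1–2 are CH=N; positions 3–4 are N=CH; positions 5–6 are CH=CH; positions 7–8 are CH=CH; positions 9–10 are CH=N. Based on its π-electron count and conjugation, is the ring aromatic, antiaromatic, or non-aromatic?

Aromatic

The p orbitals form a continuous loop: every atom in a ring double bond is sp² and brings one electron to the p orbital; the doubly-bonded nitrogens are pyridine-type — their lone pairs lie in the ring plane, leaving one electron in the p orbital. The ring is fully conjugated.
π-electron count: 5 × 2 = 10 from the 5 double-bond units.
10 = 4(2) + 2, which satisfies Hückel's 4n+2 rule.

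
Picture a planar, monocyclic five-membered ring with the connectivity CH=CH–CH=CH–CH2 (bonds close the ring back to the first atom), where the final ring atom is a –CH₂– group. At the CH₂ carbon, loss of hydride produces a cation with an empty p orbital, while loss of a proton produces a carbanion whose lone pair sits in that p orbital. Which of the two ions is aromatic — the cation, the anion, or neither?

The anion

Once that carbon is sp², every ring atom has a p orbital and both ions are fully conjugated.
Cation: 2 × 2 + 0 = 4 π electrons → 4(1), antiaromatic.
Anion: 2 × 2 + 2 = 6 π electrons → 4(1)+2, aromatic.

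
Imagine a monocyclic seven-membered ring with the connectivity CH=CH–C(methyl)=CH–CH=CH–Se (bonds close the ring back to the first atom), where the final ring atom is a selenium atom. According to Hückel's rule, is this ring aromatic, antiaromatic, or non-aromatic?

Antiaromatic

The p orbitals form a continuous loop: every atom in a ring double bond is sp² and brings one electron to the p orbital; the selenium donates one lone pair from its p orbital. The ring is fully conjugated.
Adding the contributions, 3 × 2 = 6 from the double-bond units + 2 from the Se atom = 8.
A 4n π count (8, n = 2) in a planar conjugated ring means antiaromatic.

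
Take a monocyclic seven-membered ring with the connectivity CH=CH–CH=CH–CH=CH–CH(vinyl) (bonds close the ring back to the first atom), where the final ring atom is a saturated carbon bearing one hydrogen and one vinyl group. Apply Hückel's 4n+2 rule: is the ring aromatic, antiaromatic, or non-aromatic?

The CH(vinyl) carbon is saturated: that saturated carbon is sp³ and has no p orbital in the ring π system. Conjugation is not continuous around the ring.
Broken conjugation rules out both aromaticity and antiaromaticity.

Non-aromatic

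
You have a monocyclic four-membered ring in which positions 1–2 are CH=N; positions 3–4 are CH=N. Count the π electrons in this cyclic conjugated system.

4

Every ring atom contributes a p orbital perpendicular to the ring (every atom in a ring double bond is sp² and brings one electron to the p orbital; each sp² =N– keeps its lone pair in-plane and puts one electron into the π system), so the π system is cyclic and fully conjugated.
Adding the contributions, 2 × 2 = 4 from the 2 double-bond units.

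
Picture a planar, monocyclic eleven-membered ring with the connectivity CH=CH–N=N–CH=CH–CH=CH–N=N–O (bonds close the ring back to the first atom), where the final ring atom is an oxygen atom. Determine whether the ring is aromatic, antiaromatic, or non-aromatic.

Antiaromatic

Every ring atom contributes a p orbital perpendicular to the ring (each doubly-bonded ring atom is sp² with one p-orbital electron; each sp² =N– keeps its lone pair in-plane and puts one electron into the π system; the oxygen donates one lone pair from its p orbital), so the π system is cyclic and fully conjugated.
Tallying contributions gives 5 × 2 = 10 from the double-bond units + 2 from the O atom = 12.
A 4n π count (12, n = 3) in a planar conjugated ring means antiaromatic.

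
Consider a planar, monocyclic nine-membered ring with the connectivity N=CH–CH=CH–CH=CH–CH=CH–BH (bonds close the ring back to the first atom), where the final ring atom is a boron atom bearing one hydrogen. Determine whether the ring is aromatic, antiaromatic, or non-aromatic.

Check conjugation: the double-bond atoms are sp², each contributing one p electron; the doubly-bonded nitrogens are pyridine-type — their lone pairs lie in the ring plane, leaving one electron in the p orbital; the boron has an empty p orbital — every position has a p orbital, so the cyclic π system is continuous.
Tallying contributions gives 4 × 2 = 8 from the double-bond units + 0 from the BH atom = 8.
8 is a 4n count (n = 2), so the planar conjugated ring is antiaromatic.

Antiaromatic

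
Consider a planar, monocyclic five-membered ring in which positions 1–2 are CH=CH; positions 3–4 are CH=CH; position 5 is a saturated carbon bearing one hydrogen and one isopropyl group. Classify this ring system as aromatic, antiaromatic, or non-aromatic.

At the CH(isopropyl) position, that saturated carbon is sp³ and has no p orbital in the ring π system; the ring's p-orbital overlap is broken there.
Without a continuous loop of overlapping p orbitals the Hückel electron count never comes into play.

Non-aromatic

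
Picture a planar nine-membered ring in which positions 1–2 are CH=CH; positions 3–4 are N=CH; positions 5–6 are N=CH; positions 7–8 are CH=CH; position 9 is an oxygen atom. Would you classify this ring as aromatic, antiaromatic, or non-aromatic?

Aromatic

All ring atoms are sp² and supply a p orbital to the ring (the double-bond atoms are sp², each contributing one p electron; the doubly-bonded nitrogens are pyridine-type — their lone pairs lie in the ring plane, leaving one electron in the p orbital; the oxygen donates one lone pair from its p orbital); the conjugation is uninterrupted.
π-electron count: 4 × 2 = 8 from the double-bond units + 2 from the O atom = 10.
That gives a 4n+2 count (10, n = 2).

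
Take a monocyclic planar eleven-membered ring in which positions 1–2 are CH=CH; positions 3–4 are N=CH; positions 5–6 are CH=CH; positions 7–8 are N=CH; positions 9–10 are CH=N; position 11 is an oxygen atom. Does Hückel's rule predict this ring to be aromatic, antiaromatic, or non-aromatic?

Every ring atom contributes a p orbital perpendicular to the ring (the double-bond atoms are sp², each contributing one p electron; each sp² =N– keeps its lone pair in-plane and puts one electron into the π system; the oxygen donates one lone pair from its p orbital), so the π system is cyclic and fully conjugated.
π-electron count: 5 × 2 = 10 from the double-bond units + 2 from the O atom = 12.
12 = 4(3); a planar, fully conjugated 4n system is antiaromatic.

Antiaromatic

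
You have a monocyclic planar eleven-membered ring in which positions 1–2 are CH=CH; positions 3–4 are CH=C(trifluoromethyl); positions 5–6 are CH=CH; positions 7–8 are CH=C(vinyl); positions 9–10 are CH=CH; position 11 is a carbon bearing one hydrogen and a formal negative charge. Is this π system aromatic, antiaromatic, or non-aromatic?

All ring atoms are sp² and supply a p orbital to the ring (the double-bond atoms are sp², each contributing one p electron; the carbanion's lone pair occupies the p orbital); the conjugation is uninterrupted.
Adding the contributions, 5 × 2 = 10 from the double-bond units + 2 from the CH(-) atom = 12.
With 12 = 4·3 π electrons, Hückel's rule classifies the planar ring as antiaromatic.

Antiaromatic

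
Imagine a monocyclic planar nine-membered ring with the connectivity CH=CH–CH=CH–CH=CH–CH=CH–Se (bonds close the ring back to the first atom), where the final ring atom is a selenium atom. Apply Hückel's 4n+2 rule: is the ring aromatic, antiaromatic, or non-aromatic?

Aromatic

Every ring atom contributes a p orbital perpendicular to the ring (each doubly-bonded ring atom is sp² with one p-orbital electron; the selenium donates one lone pair from its p orbital), so the π system is cyclic and fully conjugated.
Counting π electrons: 4 × 2 = 8 from the double-bond units + 2 from the Se atom = 10.
Since 10 = 4·2 + 2, the ring meets the 4n+2 criterion.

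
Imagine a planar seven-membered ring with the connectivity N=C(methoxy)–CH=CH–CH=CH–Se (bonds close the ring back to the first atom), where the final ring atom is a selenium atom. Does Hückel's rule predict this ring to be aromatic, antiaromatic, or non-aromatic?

The p orbitals form a continuous loop: the double-bond atoms are sp², each contributing one p electron; each =N– nitrogen is pyridine-type (lone pair in the sp² plane, one electron in the p orbital); the selenium donates one lone pair from its p orbital. The ring is fully conjugated.
Adding the contributions, 3 × 2 = 6 from the double-bond units + 2 from the Se atom = 8.
8 = 4(2); a planar, fully conjugated 4n system is antiaromatic.

Antiaromatic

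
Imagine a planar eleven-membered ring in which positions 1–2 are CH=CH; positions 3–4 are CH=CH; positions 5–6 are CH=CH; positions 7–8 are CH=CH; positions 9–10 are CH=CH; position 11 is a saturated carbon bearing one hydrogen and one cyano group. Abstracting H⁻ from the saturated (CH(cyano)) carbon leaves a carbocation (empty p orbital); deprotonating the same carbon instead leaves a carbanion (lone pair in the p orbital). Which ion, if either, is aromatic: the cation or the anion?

In both ions every ring atom is sp² and contributes a p orbital, so both rings are fully conjugated.
Cation: 5 × 2 + 0 = 10 π electrons → 4(2)+2, aromatic.
Anion: 5 × 2 + 2 = 12 π electrons → 4(3), antiaromatic.

The cation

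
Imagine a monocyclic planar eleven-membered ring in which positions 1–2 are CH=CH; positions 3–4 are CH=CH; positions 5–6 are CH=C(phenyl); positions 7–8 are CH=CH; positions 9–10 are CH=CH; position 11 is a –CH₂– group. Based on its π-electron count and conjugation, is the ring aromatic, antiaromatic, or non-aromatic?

Non-aromatic

The CH2 position has four σ bonds — the tetrahedral CH₂ carbon is sp³ and has no p orbital in the ring π system — so the cyclic conjugation is interrupted.
A ring that is not fully conjugated cannot be aromatic or antiaromatic regardless of its π-electron count.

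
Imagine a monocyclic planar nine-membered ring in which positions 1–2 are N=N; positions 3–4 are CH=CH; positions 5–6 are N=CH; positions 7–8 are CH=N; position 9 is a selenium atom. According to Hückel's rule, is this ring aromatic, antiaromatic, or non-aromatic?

Every ring atom contributes a p orbital perpendicular to the ring (every atom in a ring double bond is sp² and brings one electron to the p orbital; the doubly-bonded nitrogens are pyridine-type — their lone pairs lie in the ring plane, leaving one electron in the p orbital; the selenium donates one lone pair from its p orbital), so the π system is cyclic and fully conjugated.
π-electron count: 4 × 2 = 8 from the double-bond units + 2 from the Se atom = 10.
That gives a 4n+2 count (10, n = 2).

Aromatic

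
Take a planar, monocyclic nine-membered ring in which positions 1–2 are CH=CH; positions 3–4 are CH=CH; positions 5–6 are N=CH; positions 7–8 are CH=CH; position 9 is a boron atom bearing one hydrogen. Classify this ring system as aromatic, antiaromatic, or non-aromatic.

Antiaromatic

The p orbitals form a continuous loop: each doubly-bonded ring atom is sp² with one p-orbital electron; the doubly-bonded nitrogens are pyridine-type — their lone pairs lie in the ring plane, leaving one electron in the p orbital; the boron has an empty p orbital. The ring is fully conjugated.
Adding the contributions, 4 × 2 = 8 from the double-bond units + 0 from the BH atom = 8.
With 8 = 4·2 π electrons, Hückel's rule classifies the planar ring as antiaromatic.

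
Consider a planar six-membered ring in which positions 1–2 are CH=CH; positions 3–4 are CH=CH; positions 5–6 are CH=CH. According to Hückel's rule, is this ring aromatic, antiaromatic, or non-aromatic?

The p orbitals form a continuous loop: each doubly-bonded ring atom is sp² with one p-orbital electron. The ring is fully conjugated.
Tallying contributions gives 3 × 2 = 6 from the 3 double-bond units.
6 = 4(1) + 2, which satisfies Hückel's 4n+2 rule.
(This ring is benzene.)

Aromatic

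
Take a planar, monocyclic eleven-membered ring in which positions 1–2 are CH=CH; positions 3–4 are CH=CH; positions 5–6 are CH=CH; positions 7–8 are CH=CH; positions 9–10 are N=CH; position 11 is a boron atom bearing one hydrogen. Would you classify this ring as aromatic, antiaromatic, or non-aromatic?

Every ring atom contributes a p orbital perpendicular to the ring (every atom in a ring double bond is sp² and brings one electron to the p orbital; the doubly-bonded nitrogens are pyridine-type — their lone pairs lie in the ring plane, leaving one electron in the p orbital; the boron has an empty p orbital), so the π system is cyclic and fully conjugated.
Adding the contributions, 5 × 2 = 10 from the double-bond units + 0 from the BH atom = 10.
That gives a 4n+2 count (10, n = 2).

Aromatic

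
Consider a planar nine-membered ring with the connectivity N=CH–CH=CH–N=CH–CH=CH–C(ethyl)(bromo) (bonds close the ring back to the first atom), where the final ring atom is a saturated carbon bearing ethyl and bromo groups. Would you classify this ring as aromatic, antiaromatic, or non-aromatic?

Non-aromatic

The C(ethyl)(bromo) position has four σ bonds — that saturated carbon is sp³ and has no p orbital in the ring π system — so the cyclic conjugation is interrupted.
A ring that is not fully conjugated cannot be aromatic or antiaromatic regardless of its π-electron count.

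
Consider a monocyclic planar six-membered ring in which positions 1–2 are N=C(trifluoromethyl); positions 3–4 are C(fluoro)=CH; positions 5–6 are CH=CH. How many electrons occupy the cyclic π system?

Check conjugation: each doubly-bonded ring atom is sp² with one p-orbital electron; each =N– nitrogen is pyridine-type (lone pair in the sp² plane, one electron in the p orbital) — every position has a p orbital, so the cyclic π system is continuous.
π-electron count: 3 × 2 = 6 from the 3 double-bond units.

6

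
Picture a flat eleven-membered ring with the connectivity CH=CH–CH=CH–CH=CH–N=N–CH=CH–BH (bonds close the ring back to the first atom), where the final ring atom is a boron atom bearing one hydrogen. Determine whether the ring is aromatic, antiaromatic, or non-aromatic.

The p orbitals form a continuous loop: every atom in a ring double bond is sp² and brings one electron to the p orbital; each sp² =N– keeps its lone pair in-plane and puts one electron into the π system; the boron has an empty p orbital. The ring is fully conjugated.
π-electron count: 5 × 2 = 10 from the double-bond units + 0 from the BH atom = 10.
10 = 4(2) + 2, which satisfies Hückel's 4n+2 rule.

Aromatic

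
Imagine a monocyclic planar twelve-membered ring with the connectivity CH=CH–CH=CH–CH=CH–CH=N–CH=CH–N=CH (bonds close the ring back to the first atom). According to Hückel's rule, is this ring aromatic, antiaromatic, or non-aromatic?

Antiaromatic

All ring atoms are sp² and supply a p orbital to the ring (the double-bond atoms are sp², each contributing one p electron; each =N– nitrogen is pyridine-type (lone pair in the sp² plane, one electron in the p orbital)); the conjugation is uninterrupted.
π-electron count: 6 × 2 = 12 from the 6 double-bond units.
With 12 = 4·3 π electrons, Hückel's rule classifies the planar ring as antiaromatic.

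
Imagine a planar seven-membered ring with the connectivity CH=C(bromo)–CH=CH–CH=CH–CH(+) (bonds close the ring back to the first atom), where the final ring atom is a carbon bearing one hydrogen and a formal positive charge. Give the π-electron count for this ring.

6

All ring atoms are sp² and supply a p orbital to the ring (every atom in a ring double bond is sp² and brings one electron to the p orbital; the carbocation has an empty p orbital); the conjugation is uninterrupted.
Tallying contributions gives 3 × 2 = 6 from the double-bond units + 0 from the CH(+) atom = 6.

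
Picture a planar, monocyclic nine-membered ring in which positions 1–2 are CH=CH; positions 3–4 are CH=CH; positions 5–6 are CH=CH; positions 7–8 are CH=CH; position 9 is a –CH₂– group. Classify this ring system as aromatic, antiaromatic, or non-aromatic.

Non-aromatic

At the CH2 position, the tetrahedral CH₂ carbon is sp³ and has no p orbital in the ring π system; the ring's p-orbital overlap is broken there.
Hückel's rule only applies to fully conjugated rings, so this one is simply non-aromatic.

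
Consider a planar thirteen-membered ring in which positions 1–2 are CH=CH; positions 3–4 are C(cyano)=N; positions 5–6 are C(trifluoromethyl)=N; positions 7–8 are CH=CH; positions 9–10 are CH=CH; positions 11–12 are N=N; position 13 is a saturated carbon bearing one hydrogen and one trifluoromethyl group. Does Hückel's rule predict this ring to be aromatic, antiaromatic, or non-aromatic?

Non-aromatic

The CH(trifluoromethyl) position has four σ bonds — that saturated carbon is sp³ and has no p orbital in the ring π system — so the cyclic conjugation is interrupted.
Broken conjugation rules out both aromaticity and antiaromaticity.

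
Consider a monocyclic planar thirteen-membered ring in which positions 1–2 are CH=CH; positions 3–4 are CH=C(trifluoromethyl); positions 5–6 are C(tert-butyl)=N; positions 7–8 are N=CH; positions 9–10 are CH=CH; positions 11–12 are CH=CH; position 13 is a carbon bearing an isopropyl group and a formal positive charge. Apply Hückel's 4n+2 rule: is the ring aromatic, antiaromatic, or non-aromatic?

The p orbitals form a continuous loop: the double-bond atoms are sp², each contributing one p electron; each =N– nitrogen is pyridine-type (lone pair in the sp² plane, one electron in the p orbital); the carbocation has an empty p orbital. The ring is fully conjugated.
π-electron count: 6 × 2 = 12 from the double-bond units + 0 from the C(isopropyl)(+) atom = 12.
With 12 = 4·3 π electrons, Hückel's rule classifies the planar ring as antiaromatic.

Antiaromatic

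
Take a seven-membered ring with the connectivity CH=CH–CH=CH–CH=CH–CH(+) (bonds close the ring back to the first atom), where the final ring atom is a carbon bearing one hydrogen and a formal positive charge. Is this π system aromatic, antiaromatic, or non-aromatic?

The p orbitals form a continuous loop: each doubly-bonded ring atom is sp² with one p-orbital electron; the carbocation has an empty p orbital. The ring is fully conjugated.
Tallying contributions gives 3 × 2 = 6 from the double-bond units + 0 from the CH(+) atom = 6.
That gives a 4n+2 count (6, n = 1).
(The species described is the tropylium cation.)

Aromatic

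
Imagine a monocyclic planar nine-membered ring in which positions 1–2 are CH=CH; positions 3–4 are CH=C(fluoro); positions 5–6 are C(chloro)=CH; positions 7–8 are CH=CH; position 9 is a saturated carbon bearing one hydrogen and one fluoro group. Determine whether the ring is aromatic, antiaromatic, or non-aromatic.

The CH(fluoro) position has four σ bonds — that saturated carbon is sp³ and has no p orbital in the ring π system — so the cyclic conjugation is interrupted.
A ring that is not fully conjugated cannot be aromatic or antiaromatic regardless of its π-electron count.

Non-aromatic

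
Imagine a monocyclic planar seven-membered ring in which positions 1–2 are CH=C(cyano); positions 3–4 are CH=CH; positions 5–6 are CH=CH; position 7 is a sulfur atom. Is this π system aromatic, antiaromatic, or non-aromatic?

All ring atoms are sp² and supply a p orbital to the ring (every atom in a ring double bond is sp² and brings one electron to the p orbital; the sulfur donates one lone pair from its p orbital); the conjugation is uninterrupted.
Tallying contributions gives 3 × 2 = 6 from the double-bond units + 2 from the S atom = 8.
8 = 4(2); a planar, fully conjugated 4n system is antiaromatic.

Antiaromatic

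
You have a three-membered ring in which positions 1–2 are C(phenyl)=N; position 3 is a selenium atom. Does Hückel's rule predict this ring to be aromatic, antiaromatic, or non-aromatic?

Antiaromatic

All ring atoms are sp² and supply a p orbital to the ring (every atom in a ring double bond is sp² and brings one electron to the p orbital; the doubly-bonded nitrogens are pyridine-type — their lone pairs lie in the ring plane, leaving one electron in the p orbital; the selenium donates one lone pair from its p orbital); the conjugation is uninterrupted.
Counting π electrons: 1 × 2 = 2 from the double-bond unit + 2 from the Se atom = 4.
4 is a 4n count (n = 1), so the planar conjugated ring is antiaromatic.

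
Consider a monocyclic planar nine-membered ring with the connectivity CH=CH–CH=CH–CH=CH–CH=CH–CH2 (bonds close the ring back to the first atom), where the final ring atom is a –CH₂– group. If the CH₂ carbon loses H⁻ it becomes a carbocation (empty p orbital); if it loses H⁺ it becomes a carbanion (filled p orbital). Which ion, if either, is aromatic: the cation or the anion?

Both ions have a continuous loop of p orbitals — each ring atom is sp².
Cation: 4 × 2 + 0 = 8 π electrons → 4(2), antiaromatic.
Anion: 4 × 2 + 2 = 10 π electrons → 4(2)+2, aromatic.

The anion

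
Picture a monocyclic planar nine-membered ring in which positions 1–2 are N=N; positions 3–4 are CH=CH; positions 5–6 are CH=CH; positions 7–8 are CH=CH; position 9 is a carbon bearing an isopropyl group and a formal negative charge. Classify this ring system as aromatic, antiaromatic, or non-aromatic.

Aromatic

Check conjugation: every atom in a ring double bond is sp² and brings one electron to the p orbital; the doubly-bonded nitrogens are pyridine-type — their lone pairs lie in the ring plane, leaving one electron in the p orbital; the carbanion's lone pair occupies the p orbital — every position has a p orbital, so the cyclic π system is continuous.
Adding the contributions, 4 × 2 = 8 from the double-bond units + 2 from the C(isopropyl)(-) atom = 10.
That gives a 4n+2 count (10, n = 2).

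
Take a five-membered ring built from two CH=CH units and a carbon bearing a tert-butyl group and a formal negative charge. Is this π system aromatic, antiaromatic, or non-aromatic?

All ring atoms are sp² and supply a p orbital to the ring (the double-bond atoms are sp², each contributing one p electron; the carbanion's lone pair occupies the p orbital); the conjugation is uninterrupted.
π-electron count: 2 × 2 = 4 from the double-bond units + 2 from the C(tert-butyl)(-) atom = 6.
6 = 4(1) + 2, which satisfies Hückel's 4n+2 rule.

Aromatic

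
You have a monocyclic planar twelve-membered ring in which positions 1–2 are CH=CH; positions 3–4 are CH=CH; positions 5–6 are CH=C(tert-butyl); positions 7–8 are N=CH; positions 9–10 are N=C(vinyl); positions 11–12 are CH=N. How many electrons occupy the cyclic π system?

Check conjugation: every atom in a ring double bond is sp² and brings one electron to the p orbital; each =N– nitrogen is pyridine-type (lone pair in the sp² plane, one electron in the p orbital) — every position has a p orbital, so the cyclic π system is continuous.
Tallying contributions gives 6 × 2 = 12 from the 6 double-bond units.

12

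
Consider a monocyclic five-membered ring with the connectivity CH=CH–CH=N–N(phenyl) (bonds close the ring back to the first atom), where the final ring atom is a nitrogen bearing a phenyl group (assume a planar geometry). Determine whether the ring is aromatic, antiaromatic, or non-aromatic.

Every ring atom contributes a p orbital perpendicular to the ring (the double-bond atoms are sp², each contributing one p electron; the doubly-bonded nitrogens are pyridine-type — their lone pairs lie in the ring plane, leaving one electron in the p orbital; the pyrrole-type nitrogen donates its lone pair from the p orbital), so the π system is cyclic and fully conjugated.
Adding the contributions, 2 × 2 = 4 from the double-bond units + 2 from the N(phenyl) atom = 6.
6 = 4(1) + 2, which satisfies Hückel's 4n+2 rule.

Aromatic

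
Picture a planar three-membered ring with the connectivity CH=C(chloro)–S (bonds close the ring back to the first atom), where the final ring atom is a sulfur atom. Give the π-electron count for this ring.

All ring atoms are sp² and supply a p orbital to the ring (each doubly-bonded ring atom is sp² with one p-orbital electron; the sulfur donates one lone pair from its p orbital); the conjugation is uninterrupted.
Adding the contributions, 1 × 2 = 2 from the double-bond unit + 2 from the S atom = 4.

4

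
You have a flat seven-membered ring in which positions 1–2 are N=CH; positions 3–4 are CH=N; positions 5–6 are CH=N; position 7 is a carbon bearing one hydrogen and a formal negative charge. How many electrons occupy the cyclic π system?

8

All ring atoms are sp² and supply a p orbital to the ring (each doubly-bonded ring atom is sp² with one p-orbital electron; the doubly-bonded nitrogens are pyridine-type — their lone pairs lie in the ring plane, leaving one electron in the p orbital; the carbanion's lone pair occupies the p orbital); the conjugation is uninterrupted.
Tallying contributions gives 3 × 2 = 6 from the double-bond units + 2 from the CH(-) atom = 8.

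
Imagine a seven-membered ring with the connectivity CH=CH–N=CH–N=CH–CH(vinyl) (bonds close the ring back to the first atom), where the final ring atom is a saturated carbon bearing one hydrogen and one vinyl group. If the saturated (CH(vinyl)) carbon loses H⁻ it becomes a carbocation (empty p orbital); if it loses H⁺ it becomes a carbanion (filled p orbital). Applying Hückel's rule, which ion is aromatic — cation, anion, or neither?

Both ions have a continuous loop of p orbitals — each ring atom is sp².
Cation: 3 × 2 + 0 = 6 π electrons → 4(1)+2, aromatic.
Anion: 3 × 2 + 2 = 8 π electrons → 4(2), antiaromatic.

The cation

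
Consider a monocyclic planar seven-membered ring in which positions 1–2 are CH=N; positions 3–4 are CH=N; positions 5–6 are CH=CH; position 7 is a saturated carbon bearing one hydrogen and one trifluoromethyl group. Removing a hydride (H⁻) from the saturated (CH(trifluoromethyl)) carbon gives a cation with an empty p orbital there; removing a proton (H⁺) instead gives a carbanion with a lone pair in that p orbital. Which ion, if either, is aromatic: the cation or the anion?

Both ions have a continuous loop of p orbitals — each ring atom is sp².
Cation: 3 × 2 + 0 = 6 π electrons → 4(1)+2, aromatic.
Anion: 3 × 2 + 2 = 8 π electrons → 4(2), antiaromatic.

The cation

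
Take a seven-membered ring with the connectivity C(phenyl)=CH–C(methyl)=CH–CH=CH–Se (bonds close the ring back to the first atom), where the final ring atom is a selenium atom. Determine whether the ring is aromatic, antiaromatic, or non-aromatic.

Antiaromatic

All ring atoms are sp² and supply a p orbital to the ring (every atom in a ring double bond is sp² and brings one electron to the p orbital; the selenium donates one lone pair from its p orbital); the conjugation is uninterrupted.
Tallying contributions gives 3 × 2 = 6 from the double-bond units + 2 from the Se atom = 8.
A 4n π count (8, n = 2) in a planar conjugated ring means antiaromatic.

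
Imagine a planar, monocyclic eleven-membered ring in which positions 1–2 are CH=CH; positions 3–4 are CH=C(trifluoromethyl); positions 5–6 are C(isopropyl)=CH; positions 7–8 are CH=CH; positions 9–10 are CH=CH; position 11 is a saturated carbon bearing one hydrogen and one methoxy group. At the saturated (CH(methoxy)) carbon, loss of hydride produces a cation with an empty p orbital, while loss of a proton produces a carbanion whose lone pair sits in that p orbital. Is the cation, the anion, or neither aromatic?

In either ion the ring is fully conjugated: every atom, including the new sp² carbon, supplies a p orbital.
Cation: 5 × 2 + 0 = 10 π electrons → 4(2)+2, aromatic.
Anion: 5 × 2 + 2 = 12 π electrons → 4(3), antiaromatic.

The cation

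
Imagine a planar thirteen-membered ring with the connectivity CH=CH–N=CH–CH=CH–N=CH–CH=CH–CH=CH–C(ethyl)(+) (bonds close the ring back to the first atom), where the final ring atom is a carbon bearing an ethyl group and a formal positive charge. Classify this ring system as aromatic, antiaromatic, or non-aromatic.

Antiaromatic

All ring atoms are sp² and supply a p orbital to the ring (the double-bond atoms are sp², each contributing one p electron; each sp² =N– keeps its lone pair in-plane and puts one electron into the π system; the carbocation has an empty p orbital); the conjugation is uninterrupted.
Tallying contributions gives 6 × 2 = 12 from the double-bond units + 0 from the C(ethyl)(+) atom = 12.
A 4n π count (12, n = 3) in a planar conjugated ring means antiaromatic.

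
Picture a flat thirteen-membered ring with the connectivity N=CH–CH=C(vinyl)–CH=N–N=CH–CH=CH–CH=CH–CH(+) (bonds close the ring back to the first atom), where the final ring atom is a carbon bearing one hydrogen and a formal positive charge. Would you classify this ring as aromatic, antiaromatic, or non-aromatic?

Check conjugation: each doubly-bonded ring atom is sp² with one p-orbital electron; each =N– nitrogen is pyridine-type (lone pair in the sp² plane, one electron in the p orbital); the carbocation has an empty p orbital — every position has a p orbital, so the cyclic π system is continuous.
Tallying contributions gives 6 × 2 = 12 from the double-bond units + 0 from the CH(+) atom = 12.
With 12 = 4·3 π electrons, Hückel's rule classifies the planar ring as antiaromatic.

Antiaromatic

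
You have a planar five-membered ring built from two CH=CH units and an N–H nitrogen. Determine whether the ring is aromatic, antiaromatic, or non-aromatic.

Every ring atom contributes a p orbital perpendicular to the ring (every atom in a ring double bond is sp² and brings one electron to the p orbital; the pyrrole-type nitrogen donates its lone pair from the p orbital), so the π system is cyclic and fully conjugated.
Counting π electrons: 2 × 2 = 4 from the double-bond units + 2 from the NH atom = 6.
That gives a 4n+2 count (6, n = 1).
(The species described is pyrrole.)

Aromatic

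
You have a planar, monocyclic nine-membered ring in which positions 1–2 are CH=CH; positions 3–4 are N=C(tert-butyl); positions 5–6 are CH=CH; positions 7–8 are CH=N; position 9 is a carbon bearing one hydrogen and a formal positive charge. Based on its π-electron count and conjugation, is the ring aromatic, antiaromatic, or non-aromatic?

Antiaromatic

All ring atoms are sp² and supply a p orbital to the ring (each doubly-bonded ring atom is sp² with one p-orbital electron; each =N– nitrogen is pyridine-type (lone pair in the sp² plane, one electron in the p orbital); the carbocation has an empty p orbital); the conjugation is uninterrupted.
π-electron count: 4 × 2 = 8 from the double-bond units + 0 from the CH(+) atom = 8.
8 = 4(2); a planar, fully conjugated 4n system is antiaromatic.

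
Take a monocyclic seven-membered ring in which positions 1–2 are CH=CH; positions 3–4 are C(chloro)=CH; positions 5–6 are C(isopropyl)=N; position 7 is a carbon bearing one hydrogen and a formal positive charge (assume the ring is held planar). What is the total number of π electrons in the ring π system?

Every ring atom contributes a p orbital perpendicular to the ring (each doubly-bonded ring atom is sp² with one p-orbital electron; each sp² =N– keeps its lone pair in-plane and puts one electron into the π system; the carbocation has an empty p orbital), so the π system is cyclic and fully conjugated.
Adding the contributions, 3 × 2 = 6 from the double-bond units + 0 from the CH(+) atom = 6.

6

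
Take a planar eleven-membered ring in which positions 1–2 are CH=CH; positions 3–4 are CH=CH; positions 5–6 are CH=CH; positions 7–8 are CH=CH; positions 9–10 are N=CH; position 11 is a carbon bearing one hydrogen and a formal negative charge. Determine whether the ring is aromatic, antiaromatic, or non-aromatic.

Antiaromatic

The p orbitals form a continuous loop: the double-bond atoms are sp², each contributing one p electron; each =N– nitrogen is pyridine-type (lone pair in the sp² plane, one electron in the p orbital); the carbanion's lone pair occupies the p orbital. The ring is fully conjugated.
π-electron count: 5 × 2 = 10 from the double-bond units + 2 from the CH(-) atom = 12.
A 4n π count (12, n = 3) in a planar conjugated ring means antiaromatic.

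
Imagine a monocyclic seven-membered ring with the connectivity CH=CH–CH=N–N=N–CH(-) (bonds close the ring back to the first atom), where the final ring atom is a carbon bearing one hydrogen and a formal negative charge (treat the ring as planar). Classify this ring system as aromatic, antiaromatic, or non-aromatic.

Antiaromatic

The p orbitals form a continuous loop: the double-bond atoms are sp², each contributing one p electron; the doubly-bonded nitrogens are pyridine-type — their lone pairs lie in the ring plane, leaving one electron in the p orbital; the carbanion's lone pair occupies the p orbital. The ring is fully conjugated.
Counting π electrons: 3 × 2 = 6 from the double-bond units + 2 from the CH(-) atom = 8.
A 4n π count (8, n = 2) in a planar conjugated ring means antiaromatic.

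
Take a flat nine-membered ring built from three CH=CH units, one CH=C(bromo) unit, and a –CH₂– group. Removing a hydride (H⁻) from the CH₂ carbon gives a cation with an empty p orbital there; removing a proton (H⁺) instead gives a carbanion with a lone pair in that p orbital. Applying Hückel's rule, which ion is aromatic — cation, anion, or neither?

In either ion the ring is fully conjugated: every atom, including the new sp² carbon, supplies a p orbital.
Cation: 4 × 2 + 0 = 8 π electrons → 4(2), antiaromatic.
Anion: 4 × 2 + 2 = 10 π electrons → 4(2)+2, aromatic.

The anion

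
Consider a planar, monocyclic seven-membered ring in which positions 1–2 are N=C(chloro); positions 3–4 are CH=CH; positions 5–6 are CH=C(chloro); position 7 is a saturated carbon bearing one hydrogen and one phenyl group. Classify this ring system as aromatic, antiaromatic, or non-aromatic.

Non-aromatic

At the CH(phenyl) position, that saturated carbon is sp³ and has no p orbital in the ring π system; the ring's p-orbital overlap is broken there.
Hückel's rule only applies to fully conjugated rings, so this one is simply non-aromatic.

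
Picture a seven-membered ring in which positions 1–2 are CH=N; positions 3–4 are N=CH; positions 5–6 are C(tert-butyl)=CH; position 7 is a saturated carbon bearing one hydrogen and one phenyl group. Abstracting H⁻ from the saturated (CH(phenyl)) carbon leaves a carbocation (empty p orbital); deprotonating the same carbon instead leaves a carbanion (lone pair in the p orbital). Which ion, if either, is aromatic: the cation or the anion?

The cation

Once that carbon is sp², every ring atom has a p orbital and both ions are fully conjugated.
Cation: 3 × 2 + 0 = 6 π electrons → 4(1)+2, aromatic.
Anion: 3 × 2 + 2 = 8 π electrons → 4(2), antiaromatic.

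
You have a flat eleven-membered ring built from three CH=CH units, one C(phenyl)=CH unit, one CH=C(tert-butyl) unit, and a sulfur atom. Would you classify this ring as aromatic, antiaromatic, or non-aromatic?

Antiaromatic

Check conjugation: every atom in a ring double bond is sp² and brings one electron to the p orbital; the sulfur donates one lone pair from its p orbital — every position has a p orbital, so the cyclic π system is continuous.
π-electron count: 5 × 2 = 10 from the double-bond units + 2 from the S atom = 12.
12 = 4(3); a planar, fully conjugated 4n system is antiaromatic.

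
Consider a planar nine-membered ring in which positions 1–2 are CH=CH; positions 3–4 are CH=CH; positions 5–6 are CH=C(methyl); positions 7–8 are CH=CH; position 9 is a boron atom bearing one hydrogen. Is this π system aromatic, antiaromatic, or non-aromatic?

Antiaromatic

The p orbitals form a continuous loop: each doubly-bonded ring atom is sp² with one p-orbital electron; the boron has an empty p orbital. The ring is fully conjugated.
Counting π electrons: 4 × 2 = 8 from the double-bond units + 0 from the BH atom = 8.
8 = 4(2); a planar, fully conjugated 4n system is antiaromatic.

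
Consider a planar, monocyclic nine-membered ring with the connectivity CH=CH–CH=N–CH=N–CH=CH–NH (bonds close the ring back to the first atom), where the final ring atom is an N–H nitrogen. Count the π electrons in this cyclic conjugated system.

10

The p orbitals form a continuous loop: every atom in a ring double bond is sp² and brings one electron to the p orbital; the doubly-bonded nitrogens are pyridine-type — their lone pairs lie in the ring plane, leaving one electron in the p orbital; the pyrrole-type nitrogen donates its lone pair from the p orbital. The ring is fully conjugated.
π-electron count: 4 × 2 = 8 from the double-bond units + 2 from the NH atom = 10.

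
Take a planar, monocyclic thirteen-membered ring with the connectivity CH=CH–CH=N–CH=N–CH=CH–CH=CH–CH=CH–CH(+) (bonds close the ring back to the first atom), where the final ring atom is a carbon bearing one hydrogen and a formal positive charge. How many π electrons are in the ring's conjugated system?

The p orbitals form a continuous loop: each doubly-bonded ring atom is sp² with one p-orbital electron; each =N– nitrogen is pyridine-type (lone pair in the sp² plane, one electron in the p orbital); the carbocation has an empty p orbital. The ring is fully conjugated.
π-electron count: 6 × 2 = 12 from the double-bond units + 0 from the CH(+) atom = 12.

12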